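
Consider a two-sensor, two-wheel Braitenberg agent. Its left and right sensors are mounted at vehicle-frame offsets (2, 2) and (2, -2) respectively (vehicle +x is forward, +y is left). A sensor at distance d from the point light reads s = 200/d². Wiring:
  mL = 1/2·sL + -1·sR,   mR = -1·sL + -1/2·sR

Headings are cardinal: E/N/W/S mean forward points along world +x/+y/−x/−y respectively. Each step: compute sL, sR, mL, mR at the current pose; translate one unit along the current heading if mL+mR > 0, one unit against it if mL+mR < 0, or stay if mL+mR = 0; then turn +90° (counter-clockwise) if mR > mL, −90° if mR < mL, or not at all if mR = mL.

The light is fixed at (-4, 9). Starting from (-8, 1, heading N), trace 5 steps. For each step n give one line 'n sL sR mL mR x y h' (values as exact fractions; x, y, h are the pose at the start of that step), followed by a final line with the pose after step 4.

0 25/9 5 -65/18 -95/18 -8 1 N
1 200/53 8/5 76/265 -1212/265 -8 0 E
2 20/13 20/17 -90/221 -470/221 -9 0 S
3 200/149 40/17 -4260/2533 -6380/2533 -9 1 W
4 25/9 5 -65/18 -95/18 -8 1 N
final -8 0 E

n=0: pose=(-8,1,N); sL=25/9, sR=5; mL=-65/18, mR=-95/18; mL+mR=-80/9 → advance -1; mR−mL=-5/3 → turn -1·90°
n=1: pose=(-8,0,E); sL=200/53, sR=8/5; mL=76/265, mR=-1212/265; mL+mR=-1136/265 → advance -1; mR−mL=-1288/265 → turn -1·90°
n=2: pose=(-9,0,S); sL=20/13, sR=20/17; mL=-90/221, mR=-470/221; mL+mR=-560/221 → advance -1; mR−mL=-380/221 → turn -1·90°
n=3: pose=(-9,1,W); sL=200/149, sR=40/17; mL=-4260/2533, mR=-6380/2533; mL+mR=-10640/2533 → advance -1; mR−mL=-2120/2533 → turn -1·90°
n=4: pose=(-8,1,N); sL=25/9, sR=5; mL=-65/18, mR=-95/18; mL+mR=-80/9 → advance -1; mR−mL=-5/3 → turn -1·90°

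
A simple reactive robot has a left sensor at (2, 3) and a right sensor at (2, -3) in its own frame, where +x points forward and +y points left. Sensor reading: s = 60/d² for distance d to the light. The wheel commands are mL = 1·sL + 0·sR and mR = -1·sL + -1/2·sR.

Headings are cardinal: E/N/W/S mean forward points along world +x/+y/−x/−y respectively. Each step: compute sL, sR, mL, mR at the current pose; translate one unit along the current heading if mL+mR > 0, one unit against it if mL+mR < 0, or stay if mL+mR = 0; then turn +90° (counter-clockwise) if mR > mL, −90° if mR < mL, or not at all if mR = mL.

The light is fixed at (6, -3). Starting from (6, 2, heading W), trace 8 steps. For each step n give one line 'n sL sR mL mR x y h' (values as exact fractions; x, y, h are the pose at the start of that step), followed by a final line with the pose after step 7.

0 15/2 15/17 15/2 -135/17 6 2 W
1 60/53 12/13 60/53 -1098/689 7 2 N
2 30/29 6 30/29 -117/29 7 1 E
3 60/13 60/13 60/13 -90/13 6 1 S
4 15/2 15/17 15/2 -135/17 6 2 W
5 60/53 12/13 60/53 -1098/689 7 2 N
6 30/29 6 30/29 -117/29 7 1 E
7 60/13 60/13 60/13 -90/13 6 1 S
final 6 2 W

n=0: pose=(6,2,W); sL=15/2, sR=15/17; mL=15/2, mR=-135/17; mL+mR=-15/34 → advance -1; mR−mL=-525/34 → turn -1·90°
n=1: pose=(7,2,N); sL=60/53, sR=12/13; mL=60/53, mR=-1098/689; mL+mR=-6/13 → advance -1; mR−mL=-1878/689 → turn -1·90°
n=2: pose=(7,1,E); sL=30/29, sR=6; mL=30/29, mR=-117/29; mL+mR=-3 → advance -1; mR−mL=-147/29 → turn -1·90°
n=3: pose=(6,1,S); sL=60/13, sR=60/13; mL=60/13, mR=-90/13; mL+mR=-30/13 → advance -1; mR−mL=-150/13 → turn -1·90°
n=4: pose=(6,2,W); sL=15/2, sR=15/17; mL=15/2, mR=-135/17; mL+mR=-15/34 → advance -1; mR−mL=-525/34 → turn -1·90°
n=5: pose=(7,2,N); sL=60/53, sR=12/13; mL=60/53, mR=-1098/689; mL+mR=-6/13 → advance -1; mR−mL=-1878/689 → turn -1·90°
n=6: pose=(7,1,E); sL=30/29, sR=6; mL=30/29, mR=-117/29; mL+mR=-3 → advance -1; mR−mL=-147/29 → turn -1·90°
n=7: pose=(6,1,S); sL=60/13, sR=60/13; mL=60/13, mR=-90/13; mL+mR=-30/13 → advance -1; mR−mL=-150/13 → turn -1·90°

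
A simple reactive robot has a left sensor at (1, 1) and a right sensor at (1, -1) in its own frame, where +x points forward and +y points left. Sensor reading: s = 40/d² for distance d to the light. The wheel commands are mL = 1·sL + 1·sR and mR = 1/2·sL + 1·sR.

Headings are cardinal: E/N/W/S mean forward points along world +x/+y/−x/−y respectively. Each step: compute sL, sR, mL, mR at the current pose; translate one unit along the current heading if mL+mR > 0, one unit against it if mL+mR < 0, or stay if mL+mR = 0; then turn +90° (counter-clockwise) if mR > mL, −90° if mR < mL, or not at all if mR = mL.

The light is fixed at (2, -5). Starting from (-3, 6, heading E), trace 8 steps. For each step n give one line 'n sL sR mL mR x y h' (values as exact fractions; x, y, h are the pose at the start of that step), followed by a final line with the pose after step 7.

0 1/4 10/29 69/116 109/232 -3 6 E
1 40/109 8/25 1872/2725 1372/2725 -2 6 S
2 20/53 20/73 2520/3869 1790/3869 -2 5 W
3 40/157 40/137 11760/21509 9020/21509 -3 5 N
4 1/4 10/29 69/116 109/232 -3 6 E
5 40/109 8/25 1872/2725 1372/2725 -2 6 S
6 20/53 20/73 2520/3869 1790/3869 -2 5 W
7 40/157 40/137 11760/21509 9020/21509 -3 5 N
final -3 6 E

n=0: pose=(-3,6,E); sL=1/4, sR=10/29; mL=69/116, mR=109/232; mL+mR=247/232 → advance +1; mR−mL=-1/8 → turn -1·90°
n=1: pose=(-2,6,S); sL=40/109, sR=8/25; mL=1872/2725, mR=1372/2725; mL+mR=3244/2725 → advance +1; mR−mL=-20/109 → turn -1·90°
n=2: pose=(-2,5,W); sL=20/53, sR=20/73; mL=2520/3869, mR=1790/3869; mL+mR=4310/3869 → advance +1; mR−mL=-10/53 → turn -1·90°
n=3: pose=(-3,5,N); sL=40/157, sR=40/137; mL=11760/21509, mR=9020/21509; mL+mR=20780/21509 → advance +1; mR−mL=-20/157 → turn -1·90°
n=4: pose=(-3,6,E); sL=1/4, sR=10/29; mL=69/116, mR=109/232; mL+mR=247/232 → advance +1; mR−mL=-1/8 → turn -1·90°
n=5: pose=(-2,6,S); sL=40/109, sR=8/25; mL=1872/2725, mR=1372/2725; mL+mR=3244/2725 → advance +1; mR−mL=-20/109 → turn -1·90°
n=6: pose=(-2,5,W); sL=20/53, sR=20/73; mL=2520/3869, mR=1790/3869; mL+mR=4310/3869 → advance +1; mR−mL=-10/53 → turn -1·90°
n=7: pose=(-3,5,N); sL=40/157, sR=40/137; mL=11760/21509, mR=9020/21509; mL+mR=20780/21509 → advance +1; mR−mL=-20/157 → turn -1·90°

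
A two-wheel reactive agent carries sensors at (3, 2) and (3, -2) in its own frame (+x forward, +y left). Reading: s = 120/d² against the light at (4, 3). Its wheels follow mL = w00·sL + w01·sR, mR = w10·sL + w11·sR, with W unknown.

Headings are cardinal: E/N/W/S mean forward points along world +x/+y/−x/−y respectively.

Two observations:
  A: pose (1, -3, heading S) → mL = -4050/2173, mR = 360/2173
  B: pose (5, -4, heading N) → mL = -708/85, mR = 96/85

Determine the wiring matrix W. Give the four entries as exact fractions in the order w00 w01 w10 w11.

obs A: pose=(1,-3,S) → sL=60/41, sR=60/53, mL=-4050/2173, mR=360/2173
obs B: pose=(5,-4,N) → sL=120/17, sR=24/5, mL=-708/85, mR=96/85
sensor matrix S = [[60/41, 60/53], [120/17, 24/5]]; det S = -35712/36941
solve [mL_A; mL_B] = S·[w00; w01] and [mR_A; mR_B] = S·[w10; w11]:
  w00 = -1/2, w01 = -1, w10 = 1/2, w11 = -1/2

-1/2 -1 1/2 -1/2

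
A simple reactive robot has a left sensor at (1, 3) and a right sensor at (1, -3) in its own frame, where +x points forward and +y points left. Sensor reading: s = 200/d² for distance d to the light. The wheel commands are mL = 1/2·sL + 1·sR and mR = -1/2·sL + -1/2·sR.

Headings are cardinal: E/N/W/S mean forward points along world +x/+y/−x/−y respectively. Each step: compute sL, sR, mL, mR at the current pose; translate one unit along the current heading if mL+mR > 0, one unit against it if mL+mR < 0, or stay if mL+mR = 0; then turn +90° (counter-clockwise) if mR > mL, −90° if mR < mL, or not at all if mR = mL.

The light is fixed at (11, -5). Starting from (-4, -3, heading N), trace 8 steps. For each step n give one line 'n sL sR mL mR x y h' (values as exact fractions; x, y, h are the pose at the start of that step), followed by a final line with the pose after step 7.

0 200/333 200/153 9100/5661 -600/629 -4 -3 N
1 25/29 50/49 4125/2842 -2675/2842 -4 -2 E
2 8/5 200/293 2172/1465 -1672/1465 -3 -2 S
3 100/113 4/5 702/565 -476/565 -3 -3 W
4 200/333 200/153 9100/5661 -600/629 -4 -3 N
5 25/29 50/49 4125/2842 -2675/2842 -4 -2 E
6 8/5 200/293 2172/1465 -1672/1465 -3 -2 S
7 100/113 4/5 702/565 -476/565 -3 -3 W
final -4 -3 N

n=0: pose=(-4,-3,N); sL=200/333, sR=200/153; mL=9100/5661, mR=-600/629; mL+mR=100/153 → advance +1; mR−mL=-14500/5661 → turn -1·90°
n=1: pose=(-4,-2,E); sL=25/29, sR=50/49; mL=4125/2842, mR=-2675/2842; mL+mR=25/49 → advance +1; mR−mL=-3400/1421 → turn -1·90°
n=2: pose=(-3,-2,S); sL=8/5, sR=200/293; mL=2172/1465, mR=-1672/1465; mL+mR=100/293 → advance +1; mR−mL=-3844/1465 → turn -1·90°
n=3: pose=(-3,-3,W); sL=100/113, sR=4/5; mL=702/565, mR=-476/565; mL+mR=2/5 → advance +1; mR−mL=-1178/565 → turn -1·90°
n=4: pose=(-4,-3,N); sL=200/333, sR=200/153; mL=9100/5661, mR=-600/629; mL+mR=100/153 → advance +1; mR−mL=-14500/5661 → turn -1·90°
n=5: pose=(-4,-2,E); sL=25/29, sR=50/49; mL=4125/2842, mR=-2675/2842; mL+mR=25/49 → advance +1; mR−mL=-3400/1421 → turn -1·90°
n=6: pose=(-3,-2,S); sL=8/5, sR=200/293; mL=2172/1465, mR=-1672/1465; mL+mR=100/293 → advance +1; mR−mL=-3844/1465 → turn -1·90°
n=7: pose=(-3,-3,W); sL=100/113, sR=4/5; mL=702/565, mR=-476/565; mL+mR=2/5 → advance +1; mR−mL=-1178/565 → turn -1·90°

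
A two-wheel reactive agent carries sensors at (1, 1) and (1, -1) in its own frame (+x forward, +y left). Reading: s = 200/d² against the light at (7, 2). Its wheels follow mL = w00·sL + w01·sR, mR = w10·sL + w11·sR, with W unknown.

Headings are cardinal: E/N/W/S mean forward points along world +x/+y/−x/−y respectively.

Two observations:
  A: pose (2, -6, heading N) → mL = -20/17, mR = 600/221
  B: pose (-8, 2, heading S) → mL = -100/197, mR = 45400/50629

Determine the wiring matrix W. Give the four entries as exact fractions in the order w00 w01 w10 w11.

-1/2 0 1/2 1/2

obs A: pose=(2,-6,N) → sL=40/17, sR=40/13, mL=-20/17, mR=600/221
obs B: pose=(-8,2,S) → sL=200/197, sR=200/257, mL=-100/197, mR=45400/50629
sensor matrix S = [[40/17, 40/13], [200/197, 200/257]]; det S = -14464000/11189009
solve [mL_A; mL_B] = S·[w00; w01] and [mR_A; mR_B] = S·[w10; w11]:
  w00 = -1/2, w01 = 0, w10 = 1/2, w11 = 1/2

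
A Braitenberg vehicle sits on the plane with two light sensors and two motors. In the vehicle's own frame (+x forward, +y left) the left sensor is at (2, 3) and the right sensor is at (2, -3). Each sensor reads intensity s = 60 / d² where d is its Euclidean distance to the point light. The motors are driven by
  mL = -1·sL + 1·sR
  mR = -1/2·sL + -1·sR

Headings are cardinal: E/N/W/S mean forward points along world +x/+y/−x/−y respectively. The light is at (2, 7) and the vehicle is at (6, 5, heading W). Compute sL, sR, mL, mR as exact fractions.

left sensor world pos  = (4, 2); dL² = 29
right sensor world pos = (4, 8); dR² = 5
sL = 60/29 = 60/29
sR = 60/5 = 12
mL = -1·sL + 1·sR = 288/29
mR = -1/2·sL + -1·sR = -378/29

60/29 12 288/29 -378/29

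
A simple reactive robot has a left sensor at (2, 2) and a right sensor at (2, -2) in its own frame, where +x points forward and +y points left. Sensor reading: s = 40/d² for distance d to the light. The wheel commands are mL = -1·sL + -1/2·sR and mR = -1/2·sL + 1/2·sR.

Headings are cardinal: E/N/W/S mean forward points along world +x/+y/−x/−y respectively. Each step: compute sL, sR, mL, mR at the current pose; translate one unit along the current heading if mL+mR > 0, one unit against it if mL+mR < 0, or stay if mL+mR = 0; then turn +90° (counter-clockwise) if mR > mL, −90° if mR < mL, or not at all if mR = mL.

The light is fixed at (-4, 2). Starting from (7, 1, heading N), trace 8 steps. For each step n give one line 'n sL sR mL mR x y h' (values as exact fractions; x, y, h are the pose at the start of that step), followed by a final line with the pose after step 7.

0 20/41 4/17 -422/697 -88/697 7 1 N
1 40/97 40/81 -5180/7857 320/7857 7 0 W
2 10/53 10/29 -555/1537 120/1537 8 0 S
3 40/197 8/41 -2428/8077 -32/8077 8 1 E
4 20/41 4/17 -422/697 -88/697 7 1 N
5 40/97 40/81 -5180/7857 320/7857 7 0 W
6 10/53 10/29 -555/1537 120/1537 8 0 S
7 40/197 8/41 -2428/8077 -32/8077 8 1 E
final 7 1 N

n=0: pose=(7,1,N); sL=20/41, sR=4/17; mL=-422/697, mR=-88/697; mL+mR=-30/41 → advance -1; mR−mL=334/697 → turn +1·90°
n=1: pose=(7,0,W); sL=40/97, sR=40/81; mL=-5180/7857, mR=320/7857; mL+mR=-60/97 → advance -1; mR−mL=5500/7857 → turn +1·90°
n=2: pose=(8,0,S); sL=10/53, sR=10/29; mL=-555/1537, mR=120/1537; mL+mR=-15/53 → advance -1; mR−mL=675/1537 → turn +1·90°
n=3: pose=(8,1,E); sL=40/197, sR=8/41; mL=-2428/8077, mR=-32/8077; mL+mR=-60/197 → advance -1; mR−mL=2396/8077 → turn +1·90°
n=4: pose=(7,1,N); sL=20/41, sR=4/17; mL=-422/697, mR=-88/697; mL+mR=-30/41 → advance -1; mR−mL=334/697 → turn +1·90°
n=5: pose=(7,0,W); sL=40/97, sR=40/81; mL=-5180/7857, mR=320/7857; mL+mR=-60/97 → advance -1; mR−mL=5500/7857 → turn +1·90°
n=6: pose=(8,0,S); sL=10/53, sR=10/29; mL=-555/1537, mR=120/1537; mL+mR=-15/53 → advance -1; mR−mL=675/1537 → turn +1·90°
n=7: pose=(8,1,E); sL=40/197, sR=8/41; mL=-2428/8077, mR=-32/8077; mL+mR=-60/197 → advance -1; mR−mL=2396/8077 → turn +1·90°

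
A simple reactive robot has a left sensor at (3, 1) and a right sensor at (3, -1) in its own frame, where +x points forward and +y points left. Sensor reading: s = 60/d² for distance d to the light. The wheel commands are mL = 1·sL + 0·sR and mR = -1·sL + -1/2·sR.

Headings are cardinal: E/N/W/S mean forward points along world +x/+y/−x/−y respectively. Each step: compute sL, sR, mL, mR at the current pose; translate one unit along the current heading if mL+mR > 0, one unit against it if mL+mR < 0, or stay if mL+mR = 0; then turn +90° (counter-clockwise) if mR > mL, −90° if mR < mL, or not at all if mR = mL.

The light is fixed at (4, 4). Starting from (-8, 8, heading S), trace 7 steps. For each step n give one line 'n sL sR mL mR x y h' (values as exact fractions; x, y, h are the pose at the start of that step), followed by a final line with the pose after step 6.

n=0: pose=(-8,8,S); sL=30/61, sR=6/17; mL=30/61, mR=-693/1037; mL+mR=-3/17 → advance -1; mR−mL=-1203/1037 → turn -1·90°
n=1: pose=(-8,9,W); sL=60/241, sR=20/87; mL=60/241, mR=-7630/20967; mL+mR=-10/87 → advance -1; mR−mL=-12850/20967 → turn -1·90°
n=2: pose=(-7,9,N); sL=15/52, sR=15/41; mL=15/52, mR=-1005/2132; mL+mR=-15/82 → advance -1; mR−mL=-405/533 → turn -1·90°
n=3: pose=(-7,8,E); sL=60/89, sR=60/73; mL=60/89, mR=-7050/6497; mL+mR=-30/73 → advance -1; mR−mL=-11430/6497 → turn -1·90°
n=4: pose=(-8,8,S); sL=30/61, sR=6/17; mL=30/61, mR=-693/1037; mL+mR=-3/17 → advance -1; mR−mL=-1203/1037 → turn -1·90°
n=5: pose=(-8,9,W); sL=60/241, sR=20/87; mL=60/241, mR=-7630/20967; mL+mR=-10/87 → advance -1; mR−mL=-12850/20967 → turn -1·90°
n=6: pose=(-7,9,N); sL=15/52, sR=15/41; mL=15/52, mR=-1005/2132; mL+mR=-15/82 → advance -1; mR−mL=-405/533 → turn -1·90°

0 30/61 6/17 30/61 -693/1037 -8 8 S
1 60/241 20/87 60/241 -7630/20967 -8 9 W
2 15/52 15/41 15/52 -1005/2132 -7 9 N
3 60/89 60/73 60/89 -7050/6497 -7 8 E
4 30/61 6/17 30/61 -693/1037 -8 8 S
5 60/241 20/87 60/241 -7630/20967 -8 9 W
6 15/52 15/41 15/52 -1005/2132 -7 9 N
final -7 8 E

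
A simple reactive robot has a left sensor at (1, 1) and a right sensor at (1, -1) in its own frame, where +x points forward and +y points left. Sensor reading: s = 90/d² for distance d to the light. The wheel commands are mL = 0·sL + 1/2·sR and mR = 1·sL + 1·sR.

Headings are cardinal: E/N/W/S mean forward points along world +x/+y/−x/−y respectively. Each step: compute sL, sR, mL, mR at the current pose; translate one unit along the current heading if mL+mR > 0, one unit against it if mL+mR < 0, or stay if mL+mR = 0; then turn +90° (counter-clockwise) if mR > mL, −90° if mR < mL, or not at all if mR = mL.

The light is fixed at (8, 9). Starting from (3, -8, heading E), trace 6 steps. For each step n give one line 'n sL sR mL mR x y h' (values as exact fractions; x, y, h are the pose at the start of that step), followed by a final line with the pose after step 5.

n=0: pose=(3,-8,E); sL=45/136, sR=9/34; mL=9/68, mR=81/136; mL+mR=99/136 → advance +1; mR−mL=63/136 → turn +1·90°
n=1: pose=(4,-8,N); sL=90/281, sR=18/53; mL=9/53, mR=9828/14893; mL+mR=12357/14893 → advance +1; mR−mL=7299/14893 → turn +1·90°
n=2: pose=(4,-7,W); sL=45/157, sR=9/25; mL=9/50, mR=2538/3925; mL+mR=6489/7850 → advance +1; mR−mL=3663/7850 → turn +1·90°
n=3: pose=(3,-7,S); sL=18/61, sR=18/65; mL=9/65, mR=2268/3965; mL+mR=2817/3965 → advance +1; mR−mL=1719/3965 → turn +1·90°
n=4: pose=(3,-8,E); sL=45/136, sR=9/34; mL=9/68, mR=81/136; mL+mR=99/136 → advance +1; mR−mL=63/136 → turn +1·90°
n=5: pose=(4,-8,N); sL=90/281, sR=18/53; mL=9/53, mR=9828/14893; mL+mR=12357/14893 → advance +1; mR−mL=7299/14893 → turn +1·90°

0 45/136 9/34 9/68 81/136 3 -8 E
1 90/281 18/53 9/53 9828/14893 4 -8 N
2 45/157 9/25 9/50 2538/3925 4 -7 W
3 18/61 18/65 9/65 2268/3965 3 -7 S
4 45/136 9/34 9/68 81/136 3 -8 E
5 90/281 18/53 9/53 9828/14893 4 -8 N
final 4 -7 W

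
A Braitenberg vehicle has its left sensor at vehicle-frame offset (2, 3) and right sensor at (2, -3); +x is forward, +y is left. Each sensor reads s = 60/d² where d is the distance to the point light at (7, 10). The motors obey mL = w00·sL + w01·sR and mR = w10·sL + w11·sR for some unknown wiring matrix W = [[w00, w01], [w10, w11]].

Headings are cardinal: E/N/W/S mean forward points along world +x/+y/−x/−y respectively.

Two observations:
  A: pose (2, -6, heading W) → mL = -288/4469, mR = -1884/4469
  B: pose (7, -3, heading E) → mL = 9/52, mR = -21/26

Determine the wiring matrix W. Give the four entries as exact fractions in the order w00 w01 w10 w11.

obs A: pose=(2,-6,W) → sL=6/41, sR=30/109, mL=-288/4469, mR=-1884/4469
obs B: pose=(7,-3,E) → sL=15/26, sR=3/13, mL=9/52, mR=-21/26
sensor matrix S = [[6/41, 30/109], [15/26, 3/13]]; det S = -7263/58097
solve [mL_A; mL_B] = S·[w00; w01] and [mR_A; mR_B] = S·[w10; w11]:
  w00 = 1/2, w01 = -1/2, w10 = -1, w11 = -1

1/2 -1/2 -1 -1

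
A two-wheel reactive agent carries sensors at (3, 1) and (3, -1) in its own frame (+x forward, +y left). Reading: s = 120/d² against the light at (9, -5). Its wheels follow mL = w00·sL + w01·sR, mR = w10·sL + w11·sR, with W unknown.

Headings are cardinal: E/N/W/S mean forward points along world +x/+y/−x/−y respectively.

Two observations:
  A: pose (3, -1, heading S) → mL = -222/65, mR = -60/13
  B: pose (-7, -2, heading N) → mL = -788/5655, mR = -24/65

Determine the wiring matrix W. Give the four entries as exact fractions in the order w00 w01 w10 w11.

-1 1/2 -1 0

obs A: pose=(3,-1,S) → sL=60/13, sR=12/5, mL=-222/65, mR=-60/13
obs B: pose=(-7,-2,N) → sL=24/65, sR=40/87, mL=-788/5655, mR=-24/65
sensor matrix S = [[60/13, 12/5], [24/65, 40/87]]; det S = 896/725
solve [mL_A; mL_B] = S·[w00; w01] and [mR_A; mR_B] = S·[w10; w11]:
  w00 = -1, w01 = 1/2, w10 = -1, w11 = 0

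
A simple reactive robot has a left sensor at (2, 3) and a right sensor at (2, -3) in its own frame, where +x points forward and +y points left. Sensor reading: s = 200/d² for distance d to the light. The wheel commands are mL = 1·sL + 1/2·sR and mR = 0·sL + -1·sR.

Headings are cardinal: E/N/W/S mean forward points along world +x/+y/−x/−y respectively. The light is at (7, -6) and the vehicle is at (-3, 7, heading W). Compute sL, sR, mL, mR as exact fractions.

left sensor world pos  = (-5, 4); dL² = 244
right sensor world pos = (-5, 10); dR² = 400
sL = 200/244 = 50/61
sR = 200/400 = 1/2
mL = 1·sL + 1/2·sR = 261/244
mR = 0·sL + -1·sR = -1/2

50/61 1/2 261/244 -1/2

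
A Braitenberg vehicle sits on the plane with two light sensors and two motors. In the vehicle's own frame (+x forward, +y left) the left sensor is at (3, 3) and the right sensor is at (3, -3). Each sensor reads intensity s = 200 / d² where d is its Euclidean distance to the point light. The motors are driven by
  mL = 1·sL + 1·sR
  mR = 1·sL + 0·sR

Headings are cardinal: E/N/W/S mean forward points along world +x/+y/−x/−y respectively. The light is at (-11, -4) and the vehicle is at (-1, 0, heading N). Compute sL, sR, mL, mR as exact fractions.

left sensor world pos  = (-4, 3); dL² = 98
right sensor world pos = (2, 3); dR² = 218
sL = 200/98 = 100/49
sR = 200/218 = 100/109
mL = 1·sL + 1·sR = 15800/5341
mR = 1·sL + 0·sR = 100/49

100/49 100/109 15800/5341 100/49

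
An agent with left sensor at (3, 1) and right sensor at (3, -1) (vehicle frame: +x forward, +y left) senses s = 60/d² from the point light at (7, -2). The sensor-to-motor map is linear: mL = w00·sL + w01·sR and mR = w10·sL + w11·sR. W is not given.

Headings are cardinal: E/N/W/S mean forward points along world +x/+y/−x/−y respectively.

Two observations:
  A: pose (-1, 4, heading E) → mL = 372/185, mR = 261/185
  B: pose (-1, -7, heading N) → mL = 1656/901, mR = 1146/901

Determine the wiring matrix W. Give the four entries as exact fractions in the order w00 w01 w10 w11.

obs A: pose=(-1,4,E) → sL=30/37, sR=6/5, mL=372/185, mR=261/185
obs B: pose=(-1,-7,N) → sL=12/17, sR=60/53, mL=1656/901, mR=1146/901
sensor matrix S = [[30/37, 6/5], [12/17, 60/53]]; det S = 11808/166685
solve [mL_A; mL_B] = S·[w00; w01] and [mR_A; mR_B] = S·[w10; w11]:
  w00 = 1, w01 = 1, w10 = 1, w11 = 1/2

1 1 1 1/2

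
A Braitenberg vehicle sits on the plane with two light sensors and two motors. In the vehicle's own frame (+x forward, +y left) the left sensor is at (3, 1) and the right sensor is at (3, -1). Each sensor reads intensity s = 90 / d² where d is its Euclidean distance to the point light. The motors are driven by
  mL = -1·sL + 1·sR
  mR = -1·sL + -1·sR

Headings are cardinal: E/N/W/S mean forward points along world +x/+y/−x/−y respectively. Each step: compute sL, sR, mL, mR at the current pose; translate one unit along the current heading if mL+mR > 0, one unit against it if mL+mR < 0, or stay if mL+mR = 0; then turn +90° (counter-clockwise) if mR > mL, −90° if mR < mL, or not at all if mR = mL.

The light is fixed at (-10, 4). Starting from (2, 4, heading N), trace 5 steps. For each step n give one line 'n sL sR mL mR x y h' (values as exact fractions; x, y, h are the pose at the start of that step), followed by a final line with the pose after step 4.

0 9/13 45/89 -216/1157 -1386/1157 2 4 N
1 2/5 90/229 -8/1145 -908/1145 2 3 E
2 9/16 45/58 99/464 -621/464 1 3 S
3 18/13 18/13 0 -36/13 1 4 W
4 9/13 45/89 -216/1157 -1386/1157 2 4 N
final 2 3 E

n=0: pose=(2,4,N); sL=9/13, sR=45/89; mL=-216/1157, mR=-1386/1157; mL+mR=-18/13 → advance -1; mR−mL=-90/89 → turn -1·90°
n=1: pose=(2,3,E); sL=2/5, sR=90/229; mL=-8/1145, mR=-908/1145; mL+mR=-4/5 → advance -1; mR−mL=-180/229 → turn -1·90°
n=2: pose=(1,3,S); sL=9/16, sR=45/58; mL=99/464, mR=-621/464; mL+mR=-9/8 → advance -1; mR−mL=-45/29 → turn -1·90°
n=3: pose=(1,4,W); sL=18/13, sR=18/13; mL=0, mR=-36/13; mL+mR=-36/13 → advance -1; mR−mL=-36/13 → turn -1·90°
n=4: pose=(2,4,N); sL=9/13, sR=45/89; mL=-216/1157, mR=-1386/1157; mL+mR=-18/13 → advance -1; mR−mL=-90/89 → turn -1·90°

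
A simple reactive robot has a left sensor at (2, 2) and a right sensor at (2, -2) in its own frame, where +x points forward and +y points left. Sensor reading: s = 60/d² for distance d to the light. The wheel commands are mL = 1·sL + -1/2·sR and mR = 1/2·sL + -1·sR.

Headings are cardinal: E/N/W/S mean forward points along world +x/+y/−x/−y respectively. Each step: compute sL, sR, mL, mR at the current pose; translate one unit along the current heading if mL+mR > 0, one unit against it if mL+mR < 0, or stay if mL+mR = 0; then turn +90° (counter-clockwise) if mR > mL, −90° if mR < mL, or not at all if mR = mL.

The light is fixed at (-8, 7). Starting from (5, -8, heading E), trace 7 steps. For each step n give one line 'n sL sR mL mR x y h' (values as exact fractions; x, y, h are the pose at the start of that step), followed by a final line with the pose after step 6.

0 30/197 30/257 4755/50629 -2055/50629 5 -8 E
1 12/109 60/433 1926/47197 -3942/47197 6 -8 S
2 3/20 5/24 11/240 -2/15 6 -7 W
3 60/313 60/433 16590/135529 -5790/135529 7 -7 N
4 6/41 30/257 927/10537 -459/10537 7 -6 E
5 20/183 60/421 2930/77043 -6770/77043 8 -6 S
6 15/98 15/74 375/7252 -915/7252 8 -5 W
final 9 -5 N

n=0: pose=(5,-8,E); sL=30/197, sR=30/257; mL=4755/50629, mR=-2055/50629; mL+mR=2700/50629 → advance +1; mR−mL=-6810/50629 → turn -1·90°
n=1: pose=(6,-8,S); sL=12/109, sR=60/433; mL=1926/47197, mR=-3942/47197; mL+mR=-2016/47197 → advance -1; mR−mL=-5868/47197 → turn -1·90°
n=2: pose=(6,-7,W); sL=3/20, sR=5/24; mL=11/240, mR=-2/15; mL+mR=-7/80 → advance -1; mR−mL=-43/240 → turn -1·90°
n=3: pose=(7,-7,N); sL=60/313, sR=60/433; mL=16590/135529, mR=-5790/135529; mL+mR=10800/135529 → advance +1; mR−mL=-22380/135529 → turn -1·90°
n=4: pose=(7,-6,E); sL=6/41, sR=30/257; mL=927/10537, mR=-459/10537; mL+mR=468/10537 → advance +1; mR−mL=-1386/10537 → turn -1·90°
n=5: pose=(8,-6,S); sL=20/183, sR=60/421; mL=2930/77043, mR=-6770/77043; mL+mR=-1280/25681 → advance -1; mR−mL=-9700/77043 → turn -1·90°
n=6: pose=(8,-5,W); sL=15/98, sR=15/74; mL=375/7252, mR=-915/7252; mL+mR=-135/1813 → advance -1; mR−mL=-645/3626 → turn -1·90°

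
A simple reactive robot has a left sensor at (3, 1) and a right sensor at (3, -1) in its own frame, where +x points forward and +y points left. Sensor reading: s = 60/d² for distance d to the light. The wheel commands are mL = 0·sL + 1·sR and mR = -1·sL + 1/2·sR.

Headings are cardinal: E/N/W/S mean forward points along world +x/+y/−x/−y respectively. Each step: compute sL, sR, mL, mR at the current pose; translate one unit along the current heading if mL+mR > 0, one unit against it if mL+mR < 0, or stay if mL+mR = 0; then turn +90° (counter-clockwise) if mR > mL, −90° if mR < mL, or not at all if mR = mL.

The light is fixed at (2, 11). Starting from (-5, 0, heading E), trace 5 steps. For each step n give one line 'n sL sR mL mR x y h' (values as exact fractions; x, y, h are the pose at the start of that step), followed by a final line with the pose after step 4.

0 15/29 3/8 3/8 -153/464 -5 0 E
1 60/221 12/49 12/49 -1614/10829 -4 0 S
2 6/25 30/101 30/101 -231/2525 -4 -1 W
3 12/29 20/39 20/39 -178/1131 -5 -1 N
4 15/29 3/8 3/8 -153/464 -5 0 E
final -4 0 S

n=0: pose=(-5,0,E); sL=15/29, sR=3/8; mL=3/8, mR=-153/464; mL+mR=21/464 → advance +1; mR−mL=-327/464 → turn -1·90°
n=1: pose=(-4,0,S); sL=60/221, sR=12/49; mL=12/49, mR=-1614/10829; mL+mR=1038/10829 → advance +1; mR−mL=-4266/10829 → turn -1·90°
n=2: pose=(-4,-1,W); sL=6/25, sR=30/101; mL=30/101, mR=-231/2525; mL+mR=519/2525 → advance +1; mR−mL=-981/2525 → turn -1·90°
n=3: pose=(-5,-1,N); sL=12/29, sR=20/39; mL=20/39, mR=-178/1131; mL+mR=134/377 → advance +1; mR−mL=-758/1131 → turn -1·90°
n=4: pose=(-5,0,E); sL=15/29, sR=3/8; mL=3/8, mR=-153/464; mL+mR=21/464 → advance +1; mR−mL=-327/464 → turn -1·90°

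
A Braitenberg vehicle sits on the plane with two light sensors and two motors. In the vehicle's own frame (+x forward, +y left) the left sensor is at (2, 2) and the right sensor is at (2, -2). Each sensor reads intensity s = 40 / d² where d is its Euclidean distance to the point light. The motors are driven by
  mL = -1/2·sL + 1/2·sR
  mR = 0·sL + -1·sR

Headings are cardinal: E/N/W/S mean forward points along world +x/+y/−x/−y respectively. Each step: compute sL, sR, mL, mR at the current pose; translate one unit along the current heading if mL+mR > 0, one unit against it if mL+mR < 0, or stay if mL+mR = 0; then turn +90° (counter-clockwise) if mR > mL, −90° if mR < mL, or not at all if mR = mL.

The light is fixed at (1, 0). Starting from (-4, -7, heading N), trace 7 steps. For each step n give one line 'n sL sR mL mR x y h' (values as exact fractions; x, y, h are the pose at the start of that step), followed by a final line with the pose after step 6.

0 20/37 20/17 200/629 -20/17 -4 -7 N
1 8/9 40/109 -256/981 -40/109 -4 -8 E
2 10/29 10/41 -60/1189 -10/41 -5 -8 S
3 8/29 40/89 224/2581 -40/89 -5 -7 W
4 20/37 20/17 200/629 -20/17 -4 -7 N
5 8/9 40/109 -256/981 -40/109 -4 -8 E
6 10/29 10/41 -60/1189 -10/41 -5 -8 S
final -5 -7 W

n=0: pose=(-4,-7,N); sL=20/37, sR=20/17; mL=200/629, mR=-20/17; mL+mR=-540/629 → advance -1; mR−mL=-940/629 → turn -1·90°
n=1: pose=(-4,-8,E); sL=8/9, sR=40/109; mL=-256/981, mR=-40/109; mL+mR=-616/981 → advance -1; mR−mL=-104/981 → turn -1·90°
n=2: pose=(-5,-8,S); sL=10/29, sR=10/41; mL=-60/1189, mR=-10/41; mL+mR=-350/1189 → advance -1; mR−mL=-230/1189 → turn -1·90°
n=3: pose=(-5,-7,W); sL=8/29, sR=40/89; mL=224/2581, mR=-40/89; mL+mR=-936/2581 → advance -1; mR−mL=-1384/2581 → turn -1·90°
n=4: pose=(-4,-7,N); sL=20/37, sR=20/17; mL=200/629, mR=-20/17; mL+mR=-540/629 → advance -1; mR−mL=-940/629 → turn -1·90°
n=5: pose=(-4,-8,E); sL=8/9, sR=40/109; mL=-256/981, mR=-40/109; mL+mR=-616/981 → advance -1; mR−mL=-104/981 → turn -1·90°
n=6: pose=(-5,-8,S); sL=10/29, sR=10/41; mL=-60/1189, mR=-10/41; mL+mR=-350/1189 → advance -1; mR−mL=-230/1189 → turn -1·90°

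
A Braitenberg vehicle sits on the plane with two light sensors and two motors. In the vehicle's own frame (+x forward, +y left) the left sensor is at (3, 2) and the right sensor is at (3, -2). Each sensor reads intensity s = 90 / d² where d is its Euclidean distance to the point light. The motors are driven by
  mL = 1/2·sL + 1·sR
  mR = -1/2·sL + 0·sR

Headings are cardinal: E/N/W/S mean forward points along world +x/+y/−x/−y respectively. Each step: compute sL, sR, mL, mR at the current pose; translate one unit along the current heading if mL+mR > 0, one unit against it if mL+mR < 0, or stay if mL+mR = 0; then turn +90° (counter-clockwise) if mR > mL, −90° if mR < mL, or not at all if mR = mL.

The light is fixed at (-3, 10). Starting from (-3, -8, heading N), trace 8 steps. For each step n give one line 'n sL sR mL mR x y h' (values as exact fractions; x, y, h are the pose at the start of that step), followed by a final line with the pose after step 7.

0 90/229 90/229 135/229 -45/229 -3 -8 N
1 5/13 9/37 419/962 -5/26 -3 -7 E
2 90/409 90/401 54855/164009 -45/409 -2 -7 S
3 45/202 9/26 2403/5252 -45/404 -2 -8 W
4 90/229 90/229 135/229 -45/229 -3 -8 N
5 5/13 9/37 419/962 -5/26 -3 -7 E
6 90/409 90/401 54855/164009 -45/409 -2 -7 S
7 45/202 9/26 2403/5252 -45/404 -2 -8 W
final -3 -8 N

n=0: pose=(-3,-8,N); sL=90/229, sR=90/229; mL=135/229, mR=-45/229; mL+mR=90/229 → advance +1; mR−mL=-180/229 → turn -1·90°
n=1: pose=(-3,-7,E); sL=5/13, sR=9/37; mL=419/962, mR=-5/26; mL+mR=9/37 → advance +1; mR−mL=-302/481 → turn -1·90°
n=2: pose=(-2,-7,S); sL=90/409, sR=90/401; mL=54855/164009, mR=-45/409; mL+mR=90/401 → advance +1; mR−mL=-72900/164009 → turn -1·90°
n=3: pose=(-2,-8,W); sL=45/202, sR=9/26; mL=2403/5252, mR=-45/404; mL+mR=9/26 → advance +1; mR−mL=-747/1313 → turn -1·90°
n=4: pose=(-3,-8,N); sL=90/229, sR=90/229; mL=135/229, mR=-45/229; mL+mR=90/229 → advance +1; mR−mL=-180/229 → turn -1·90°
n=5: pose=(-3,-7,E); sL=5/13, sR=9/37; mL=419/962, mR=-5/26; mL+mR=9/37 → advance +1; mR−mL=-302/481 → turn -1·90°
n=6: pose=(-2,-7,S); sL=90/409, sR=90/401; mL=54855/164009, mR=-45/409; mL+mR=90/401 → advance +1; mR−mL=-72900/164009 → turn -1·90°
n=7: pose=(-2,-8,W); sL=45/202, sR=9/26; mL=2403/5252, mR=-45/404; mL+mR=9/26 → advance +1; mR−mL=-747/1313 → turn -1·90°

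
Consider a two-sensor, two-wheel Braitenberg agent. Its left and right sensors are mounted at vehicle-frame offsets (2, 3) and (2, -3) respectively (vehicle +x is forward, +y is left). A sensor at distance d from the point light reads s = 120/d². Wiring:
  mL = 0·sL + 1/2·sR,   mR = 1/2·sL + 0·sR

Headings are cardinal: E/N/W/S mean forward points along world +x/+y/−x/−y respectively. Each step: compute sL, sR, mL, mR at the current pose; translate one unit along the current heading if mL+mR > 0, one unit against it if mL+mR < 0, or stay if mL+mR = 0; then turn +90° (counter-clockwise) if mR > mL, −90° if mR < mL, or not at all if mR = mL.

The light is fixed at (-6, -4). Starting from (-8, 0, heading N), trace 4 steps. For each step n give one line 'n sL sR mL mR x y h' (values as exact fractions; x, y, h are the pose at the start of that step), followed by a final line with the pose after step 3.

0 120/61 120/37 60/37 60/61 -8 0 N
1 15/8 30 15 15/16 -8 1 E
2 120/13 24/5 12/5 60/13 -7 1 S
3 12/5 60 30 6/5 -7 0 E
final -6 0 S

n=0: pose=(-8,0,N); sL=120/61, sR=120/37; mL=60/37, mR=60/61; mL+mR=5880/2257 → advance +1; mR−mL=-1440/2257 → turn -1·90°
n=1: pose=(-8,1,E); sL=15/8, sR=30; mL=15, mR=15/16; mL+mR=255/16 → advance +1; mR−mL=-225/16 → turn -1·90°
n=2: pose=(-7,1,S); sL=120/13, sR=24/5; mL=12/5, mR=60/13; mL+mR=456/65 → advance +1; mR−mL=144/65 → turn +1·90°
n=3: pose=(-7,0,E); sL=12/5, sR=60; mL=30, mR=6/5; mL+mR=156/5 → advance +1; mR−mL=-144/5 → turn -1·90°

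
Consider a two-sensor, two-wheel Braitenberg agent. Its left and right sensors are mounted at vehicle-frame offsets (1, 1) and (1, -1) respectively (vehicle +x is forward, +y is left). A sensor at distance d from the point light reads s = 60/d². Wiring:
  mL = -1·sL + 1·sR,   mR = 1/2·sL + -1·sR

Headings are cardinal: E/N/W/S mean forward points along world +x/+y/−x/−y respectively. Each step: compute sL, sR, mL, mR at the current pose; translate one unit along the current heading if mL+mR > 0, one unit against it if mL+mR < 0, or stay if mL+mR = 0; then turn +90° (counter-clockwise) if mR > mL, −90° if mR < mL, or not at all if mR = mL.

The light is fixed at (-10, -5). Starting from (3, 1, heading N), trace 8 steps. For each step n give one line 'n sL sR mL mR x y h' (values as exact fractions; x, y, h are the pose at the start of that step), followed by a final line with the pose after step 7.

0 60/193 12/49 -624/9457 -846/9457 3 1 N
1 15/58 15/53 75/3074 -945/6148 3 0 E
2 12/37 60/137 576/5069 -1398/5069 2 0 S
3 30/73 6/17 -72/1241 -183/1241 2 1 W
4 60/193 12/49 -624/9457 -846/9457 3 1 N
5 15/58 15/53 75/3074 -945/6148 3 0 E
6 12/37 60/137 576/5069 -1398/5069 2 0 S
7 30/73 6/17 -72/1241 -183/1241 2 1 W
final 3 1 N

n=0: pose=(3,1,N); sL=60/193, sR=12/49; mL=-624/9457, mR=-846/9457; mL+mR=-30/193 → advance -1; mR−mL=-222/9457 → turn -1·90°
n=1: pose=(3,0,E); sL=15/58, sR=15/53; mL=75/3074, mR=-945/6148; mL+mR=-15/116 → advance -1; mR−mL=-1095/6148 → turn -1·90°
n=2: pose=(2,0,S); sL=12/37, sR=60/137; mL=576/5069, mR=-1398/5069; mL+mR=-6/37 → advance -1; mR−mL=-1974/5069 → turn -1·90°
n=3: pose=(2,1,W); sL=30/73, sR=6/17; mL=-72/1241, mR=-183/1241; mL+mR=-15/73 → advance -1; mR−mL=-111/1241 → turn -1·90°
n=4: pose=(3,1,N); sL=60/193, sR=12/49; mL=-624/9457, mR=-846/9457; mL+mR=-30/193 → advance -1; mR−mL=-222/9457 → turn -1·90°
n=5: pose=(3,0,E); sL=15/58, sR=15/53; mL=75/3074, mR=-945/6148; mL+mR=-15/116 → advance -1; mR−mL=-1095/6148 → turn -1·90°
n=6: pose=(2,0,S); sL=12/37, sR=60/137; mL=576/5069, mR=-1398/5069; mL+mR=-6/37 → advance -1; mR−mL=-1974/5069 → turn -1·90°
n=7: pose=(2,1,W); sL=30/73, sR=6/17; mL=-72/1241, mR=-183/1241; mL+mR=-15/73 → advance -1; mR−mL=-111/1241 → turn -1·90°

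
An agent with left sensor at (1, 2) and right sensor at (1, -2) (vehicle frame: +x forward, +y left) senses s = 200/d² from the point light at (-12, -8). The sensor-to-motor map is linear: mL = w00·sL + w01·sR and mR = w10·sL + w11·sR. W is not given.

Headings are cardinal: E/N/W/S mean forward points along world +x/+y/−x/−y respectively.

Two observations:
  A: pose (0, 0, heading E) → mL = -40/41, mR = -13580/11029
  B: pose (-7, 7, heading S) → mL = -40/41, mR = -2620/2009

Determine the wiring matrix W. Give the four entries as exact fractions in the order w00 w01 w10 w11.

obs A: pose=(0,0,E) → sL=200/269, sR=40/41, mL=-40/41, mR=-13580/11029
obs B: pose=(-7,7,S) → sL=40/49, sR=40/41, mL=-40/41, mR=-2620/2009
sensor matrix S = [[200/269, 40/41], [40/49, 40/41]]; det S = -38400/540421
solve [mL_A; mL_B] = S·[w00; w01] and [mR_A; mR_B] = S·[w10; w11]:
  w00 = 0, w01 = -1, w10 = -1, w11 = -1/2

0 -1 -1 -1/2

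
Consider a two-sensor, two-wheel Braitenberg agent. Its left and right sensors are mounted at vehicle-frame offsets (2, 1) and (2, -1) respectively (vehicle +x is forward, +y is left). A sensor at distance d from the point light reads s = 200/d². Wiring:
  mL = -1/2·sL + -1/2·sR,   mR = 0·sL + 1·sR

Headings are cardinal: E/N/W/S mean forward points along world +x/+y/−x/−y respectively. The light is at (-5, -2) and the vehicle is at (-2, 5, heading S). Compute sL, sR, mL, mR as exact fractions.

200/41 200/29 -7000/1189 200/29

left sensor world pos  = (-1, 3); dL² = 41
right sensor world pos = (-3, 3); dR² = 29
sL = 200/41 = 200/41
sR = 200/29 = 200/29
mL = -1/2·sL + -1/2·sR = -7000/1189
mR = 0·sL + 1·sR = 200/29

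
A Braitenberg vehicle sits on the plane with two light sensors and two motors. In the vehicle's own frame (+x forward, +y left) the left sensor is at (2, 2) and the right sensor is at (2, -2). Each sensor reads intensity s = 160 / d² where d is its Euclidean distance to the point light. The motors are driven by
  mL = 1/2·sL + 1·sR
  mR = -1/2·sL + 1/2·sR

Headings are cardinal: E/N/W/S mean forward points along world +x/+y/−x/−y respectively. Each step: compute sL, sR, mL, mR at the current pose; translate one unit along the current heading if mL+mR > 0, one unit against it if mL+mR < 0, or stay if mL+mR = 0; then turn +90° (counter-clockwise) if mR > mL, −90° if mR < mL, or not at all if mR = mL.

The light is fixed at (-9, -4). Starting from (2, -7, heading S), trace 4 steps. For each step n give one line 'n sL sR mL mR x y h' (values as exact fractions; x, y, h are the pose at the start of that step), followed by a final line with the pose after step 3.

0 80/97 80/53 9880/5141 1760/5141 2 -7 S
1 160/117 32/17 5104/1989 512/1989 2 -8 W
2 40/17 40/37 1420/629 -400/629 1 -8 N
3 32/29 160/169 7344/4901 -384/4901 1 -7 E
final 2 -7 S

n=0: pose=(2,-7,S); sL=80/97, sR=80/53; mL=9880/5141, mR=1760/5141; mL+mR=120/53 → advance +1; mR−mL=-8120/5141 → turn -1·90°
n=1: pose=(2,-8,W); sL=160/117, sR=32/17; mL=5104/1989, mR=512/1989; mL+mR=48/17 → advance +1; mR−mL=-4592/1989 → turn -1·90°
n=2: pose=(1,-8,N); sL=40/17, sR=40/37; mL=1420/629, mR=-400/629; mL+mR=60/37 → advance +1; mR−mL=-1820/629 → turn -1·90°
n=3: pose=(1,-7,E); sL=32/29, sR=160/169; mL=7344/4901, mR=-384/4901; mL+mR=240/169 → advance +1; mR−mL=-7728/4901 → turn -1·90°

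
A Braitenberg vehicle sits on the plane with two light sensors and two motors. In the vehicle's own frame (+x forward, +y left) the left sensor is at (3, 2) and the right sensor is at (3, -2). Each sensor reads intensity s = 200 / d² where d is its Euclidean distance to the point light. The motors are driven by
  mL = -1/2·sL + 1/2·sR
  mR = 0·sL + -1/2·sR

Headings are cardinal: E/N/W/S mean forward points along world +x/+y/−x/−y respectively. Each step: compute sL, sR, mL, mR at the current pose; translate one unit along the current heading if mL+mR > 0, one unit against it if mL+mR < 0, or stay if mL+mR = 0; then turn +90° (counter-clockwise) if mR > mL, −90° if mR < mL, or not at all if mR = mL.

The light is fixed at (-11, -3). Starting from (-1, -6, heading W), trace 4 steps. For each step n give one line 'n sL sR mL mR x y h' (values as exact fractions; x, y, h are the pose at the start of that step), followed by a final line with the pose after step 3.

0 100/37 4 24/37 -2 -1 -6 W
1 200/81 200/169 -8800/13689 -100/169 0 -6 N
2 2 50/17 8/17 -25/17 0 -7 W
3 200/101 200/197 -9600/19897 -100/197 1 -7 N
final 1 -8 E

n=0: pose=(-1,-6,W); sL=100/37, sR=4; mL=24/37, mR=-2; mL+mR=-50/37 → advance -1; mR−mL=-98/37 → turn -1·90°
n=1: pose=(0,-6,N); sL=200/81, sR=200/169; mL=-8800/13689, mR=-100/169; mL+mR=-100/81 → advance -1; mR−mL=700/13689 → turn +1·90°
n=2: pose=(0,-7,W); sL=2, sR=50/17; mL=8/17, mR=-25/17; mL+mR=-1 → advance -1; mR−mL=-33/17 → turn -1·90°
n=3: pose=(1,-7,N); sL=200/101, sR=200/197; mL=-9600/19897, mR=-100/197; mL+mR=-100/101 → advance -1; mR−mL=-500/19897 → turn -1·90°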